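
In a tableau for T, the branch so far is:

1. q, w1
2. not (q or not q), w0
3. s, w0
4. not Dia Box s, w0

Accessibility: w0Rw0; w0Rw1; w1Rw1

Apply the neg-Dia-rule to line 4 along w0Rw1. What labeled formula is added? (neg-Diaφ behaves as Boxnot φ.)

not Box s, w1

neg-Diaφ behaves as Boxnot φ: propagate the negated body to each accessible world.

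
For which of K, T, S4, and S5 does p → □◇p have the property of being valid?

S5

S5-tableau for the negation ¬(p → □◇p):
1. ¬(p → □◇p), 0
2. p, 0
3. ¬□◇p, 0
4. ¬◇p, 1
5. ¬p, 0
Accessibility: 0R0, 0R1, 1R0, 1R1
Branch closes: p and ¬p both at 0.
Every branch closes (one shown): valid in S5.
S4-tableau for the negation ¬(p → □◇p):
1. ¬(p → □◇p), 0
2. p, 0
3. ¬□◇p, 0
4. ¬◇p, 1
5. ¬p, 1
Accessibility: 0R0, 0R1, 1R1
Complete open branch: countermodel on an S4-frame, so not valid in S4, nor in K, T (the same frame is also a K-frame and a T-frame).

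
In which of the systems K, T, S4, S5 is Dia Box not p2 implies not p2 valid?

S5

S4-tableau for the negation not (Dia Box not p2 implies not p2):
1. not (Dia Box not p2 implies not p2), u
2. Dia Box not p2, u
3. p2, u
4. Box not p2, v
5. not p2, v
Accessibility: uRu, uRv, vRv
Complete open branch: countermodel on an S4-frame, so not valid in S4, nor in K, T (the same frame is also a K-frame and a T-frame).
S5-tableau for the negation not (Dia Box not p2 implies not p2):
1. not (Dia Box not p2 implies not p2), u
2. Dia Box not p2, u
3. p2, u
4. Box not p2, v
5. not p2, u
Accessibility: uRu, uRv, vRu, vRv
Branch closes: p2 and not p2 both at u.
Every branch closes (one shown): valid in S5.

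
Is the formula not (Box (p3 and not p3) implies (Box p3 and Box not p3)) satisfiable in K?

1. not (Box (p3 and not p3) implies (Box p3 and Box not p3)), w0
2. Box (p3 and not p3), w0
3. not (Box p3 and Box not p3), w0
4. not Box not p3, w0
5. p3, w1
6. p3 and not p3, w1
7. not p3, w1
Accessibility: w0Rw1
Branch closes: p3 and not p3 both at w1.
Every branch closes; the branch above is one of them.

Unsatisfiable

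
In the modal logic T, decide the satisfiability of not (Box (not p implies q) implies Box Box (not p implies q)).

Yes, satisfiable

1. not (Box (not p implies q) implies Box Box (not p implies q)), 0
2. Box (not p implies q), 0
3. not Box Box (not p implies q), 0
4. not p implies q, 0
5. q, 0
6. not Box (not p implies q), 1
7. not p implies q, 1
8. q, 1
9. not (not p implies q), 2
10. not p, 2
11. not q, 2
Accessibility: 0R0, 0R1, 1R1, 1R2, 2R2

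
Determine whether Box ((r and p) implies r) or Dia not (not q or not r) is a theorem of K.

Tableau for the negation not (Box ((r and p) implies r) or Dia not (not q or not r)):
1. not (Box ((r and p) implies r) or Dia not (not q or not r)), w0
2. not Box ((r and p) implies r), w0   [neg-or-rule on 1]
3. not Dia not (not q or not r), w0   [neg-or-rule on 1]
4. not ((r and p) implies r), w1   [neg-Box-rule on 2: fresh world w1, w0Rw1]
5. r and p, w1   [neg-implies-rule on 4]
6. not r, w1   [neg-implies-rule on 4]
7. r, w1   [and-rule on 5]
8. p, w1   [and-rule on 5]
Accessibility: w0Rw1
Branch closes: r and not r both at w1.
Every branch of the negation's tableau closes; the branch above is one of them.

Valid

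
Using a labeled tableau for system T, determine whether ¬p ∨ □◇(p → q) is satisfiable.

1. ¬p ∨ □◇(p → q), w0
2. □◇(p → q), w0
3. ◇(p → q), w0
4. p → q, w1
5. ◇(p → q), w1
6. q, w1
7. p → q, w2
8. q, w2
Accessibility: w0Rw0, w0Rw1, w1Rw1, w1Rw2, w2Rw2

Yes, satisfiable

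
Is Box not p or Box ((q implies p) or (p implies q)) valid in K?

Yes, valid

Tableau for the negation not (Box not p or Box ((q implies p) or (p implies q))):
1. not (Box not p or Box ((q implies p) or (p implies q))), w0
2. not Box not p, w0
3. not Box ((q implies p) or (p implies q)), w0
4. p, w1
5. not ((q implies p) or (p implies q)), w2
6. not (q implies p), w2
7. not (p implies q), w2
8. q, w2
9. not p, w2
10. p, w2
11. not q, w2
Accessibility: w0Rw1, w0Rw2
Branch closes: p and not p both at w2.
Every branch of the negation's tableau closes; the branch above is one of them.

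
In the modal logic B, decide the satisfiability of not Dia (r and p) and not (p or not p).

1. not Dia (r and p) and not (p or not p), w0
2. not Dia (r and p), w0
3. not (p or not p), w0
4. not p, w0
5. p, w0
Accessibility: w0Rw0
Branch closes: p and not p both at w0.
(One branch shown.) All branches close.

Unsatisfiable (every branch closes)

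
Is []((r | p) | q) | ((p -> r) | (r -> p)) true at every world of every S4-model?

Yes, valid

Tableau for the negation ~([]((r | p) | q) | ((p -> r) | (r -> p))):
1. ~([]((r | p) | q) | ((p -> r) | (r -> p))), 0
2. ~[]((r | p) | q), 0   [~|-rule on 1]
3. ~((p -> r) | (r -> p)), 0   [~|-rule on 1]
4. ~(p -> r), 0   [~|-rule on 3]
5. ~(r -> p), 0   [~|-rule on 3]
6. p, 0   [~->-rule on 4]
7. ~r, 0   [~->-rule on 4]
8. r, 0   [~->-rule on 5]
9. ~p, 0   [~->-rule on 5]
Accessibility: 0R0
Branch closes: r and ~r both at 0.
All branches of the negation close; one closing branch shown above.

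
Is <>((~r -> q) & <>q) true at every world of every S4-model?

Tableau for the negation ~<>((~r -> q) & <>q):
1. ~<>((~r -> q) & <>q), w0
2. ~((~r -> q) & <>q), w0
3. ~<>q, w0
4. ~q, w0
Accessibility: w0Rw0
The negation has an open branch (countermodel exists).

Invalid (countermodel exists)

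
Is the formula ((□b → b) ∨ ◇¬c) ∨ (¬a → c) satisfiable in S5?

Satisfiable

1. ((□b → b) ∨ ◇¬c) ∨ (¬a → c), u
2. ¬a → c, u
3. c, u
Accessibility: uRu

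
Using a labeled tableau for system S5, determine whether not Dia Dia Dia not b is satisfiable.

1. not Dia Dia Dia not b, 0
2. not Dia Dia not b, 0
3. not Dia not b, 0
4. b, 0
Accessibility: 0R0

Yes, satisfiable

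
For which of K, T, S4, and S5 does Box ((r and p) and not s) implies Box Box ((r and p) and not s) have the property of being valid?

T-tableau for the negation not (Box ((r and p) and not s) implies Box Box ((r and p) and not s)):
1. not (Box ((r and p) and not s) implies Box Box ((r and p) and not s)), w0
2. Box ((r and p) and not s), w0
3. not Box Box ((r and p) and not s), w0
4. (r and p) and not s, w0
5. r and p, w0
6. not s, w0
7. r, w0
8. p, w0
9. not Box ((r and p) and not s), w1
10. (r and p) and not s, w1
11. r and p, w1
12. not s, w1
13. r, w1
14. p, w1
15. not ((r and p) and not s), w2
16. s, w2
Accessibility: w0Rw0, w0Rw1, w1Rw1, w1Rw2, w2Rw2
Complete open branch: countermodel on a T-frame, so not valid in T, nor in K (the same frame is also a K-frame).
S4-tableau for the negation not (Box ((r and p) and not s) implies Box Box ((r and p) and not s)):
1. not (Box ((r and p) and not s) implies Box Box ((r and p) and not s)), w0
2. Box ((r and p) and not s), w0
3. not Box Box ((r and p) and not s), w0
4. (r and p) and not s, w0
5. r and p, w0
6. not s, w0
7. r, w0
8. p, w0
9. not Box ((r and p) and not s), w1
10. (r and p) and not s, w1
11. r and p, w1
12. not s, w1
13. r, w1
14. p, w1
15. not ((r and p) and not s), w2
16. (r and p) and not s, w2
17. r and p, w2
18. not s, w2
19. r, w2
20. p, w2
21. not (r and p), w2
22. not p, w2
Accessibility: w0Rw0, w0Rw1, w0Rw2, w1Rw1, w1Rw2, w2Rw2
Branch closes: p and not p both at w2.
Every branch closes (one shown): valid in S4, hence also in S5 (every theorem of S4 is a theorem of S5).

S4, S5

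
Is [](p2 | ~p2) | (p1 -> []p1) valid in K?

Tableau for the negation ~([](p2 | ~p2) | (p1 -> []p1)):
1. ~([](p2 | ~p2) | (p1 -> []p1)), u
2. ~[](p2 | ~p2), u
3. ~(p1 -> []p1), u
4. p1, u
5. ~[]p1, u
6. ~(p2 | ~p2), v
7. ~p2, v
8. p2, v
Accessibility: uRv
Branch closes: p2 and ~p2 both at v.
All branches of the negation close; one closing branch shown above.

Valid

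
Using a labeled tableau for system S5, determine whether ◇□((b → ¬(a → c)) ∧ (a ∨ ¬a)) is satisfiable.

1. ◇□((b → ¬(a → c)) ∧ (a ∨ ¬a)), u
2. □((b → ¬(a → c)) ∧ (a ∨ ¬a)), v   [◇-rule on 1: fresh world v, uRv]
3. (b → ¬(a → c)) ∧ (a ∨ ¬a), u   [□-rule on 2 via vRu]
4. b → ¬(a → c), u   [∧-rule on 3]
5. a ∨ ¬a, u   [∧-rule on 3]
6. (b → ¬(a → c)) ∧ (a ∨ ¬a), v   [□-rule on 2 via vRv]
7. b → ¬(a → c), v   [∧-rule on 6]
8. a ∨ ¬a, v   [∧-rule on 6]
9. ¬(a → c), u   [→-rule on 4 (branches; this branch)]
10. a, u   [¬→-rule on 9]
11. ¬c, u   [¬→-rule on 9]
12. ¬(a → c), v   [→-rule on 7 (branches; this branch)]
13. a, v   [¬→-rule on 12]
14. ¬c, v   [¬→-rule on 12]
Accessibility: uRu, uRv, vRu, vRv

Satisfiable (open branch found)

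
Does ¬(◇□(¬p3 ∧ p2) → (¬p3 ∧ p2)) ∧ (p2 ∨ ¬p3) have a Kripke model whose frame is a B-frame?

Unsatisfiable (every branch closes)

1. ¬(◇□(¬p3 ∧ p2) → (¬p3 ∧ p2)) ∧ (p2 ∨ ¬p3), u
2. ¬(◇□(¬p3 ∧ p2) → (¬p3 ∧ p2)), u   [∧-rule on 1]
3. p2 ∨ ¬p3, u   [∧-rule on 1]
4. ◇□(¬p3 ∧ p2), u   [¬→-rule on 2]
5. ¬(¬p3 ∧ p2), u   [¬→-rule on 2]
6. ¬p3, u   [∨-rule on 3 (branches; this branch)]
7. ¬p2, u   [¬∧-rule on 5 (branches; this branch)]
8. □(¬p3 ∧ p2), v   [◇-rule on 4: fresh world v, uRv]
9. ¬p3 ∧ p2, u   [□-rule on 8 via vRu]
10. p2, u   [∧-rule on 9]
Accessibility: uRu, uRv, vRu, vRv
Branch closes: p2 and ¬p2 both at u.
All branches of the tableau close; one closing branch shown above.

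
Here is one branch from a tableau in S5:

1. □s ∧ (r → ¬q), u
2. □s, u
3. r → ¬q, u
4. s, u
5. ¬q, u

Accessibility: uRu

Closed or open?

No world carries both an atom and its negation.

Open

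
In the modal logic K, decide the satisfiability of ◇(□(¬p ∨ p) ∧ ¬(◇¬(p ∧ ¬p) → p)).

1. ◇(□(¬p ∨ p) ∧ ¬(◇¬(p ∧ ¬p) → p)), 0
2. □(¬p ∨ p) ∧ ¬(◇¬(p ∧ ¬p) → p), 1
3. □(¬p ∨ p), 1
4. ¬(◇¬(p ∧ ¬p) → p), 1
5. ◇¬(p ∧ ¬p), 1
6. ¬p, 1
7. ¬(p ∧ ¬p), 2
8. ¬p ∨ p, 2
9. p, 2
Accessibility: 0R1, 1R2

Yes, satisfiable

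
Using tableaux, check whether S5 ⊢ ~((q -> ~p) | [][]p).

Tableau for the negation (q -> ~p) | [][]p:
1. (q -> ~p) | [][]p, u
2. [][]p, u   [|-rule on 1 (branches; this branch)]
3. []p, u   [[]-rule on 2 via uRu]
4. p, u   [[]-rule on 3 via uRu]
Accessibility: uRu
The negation has an open branch (countermodel exists).

No, not valid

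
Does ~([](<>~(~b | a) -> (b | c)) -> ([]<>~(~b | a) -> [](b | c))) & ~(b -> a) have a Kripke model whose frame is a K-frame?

Unsatisfiable (every branch closes)

1. ~([](<>~(~b | a) -> (b | c)) -> ([]<>~(~b | a) -> [](b | c))) & ~(b -> a), w0
2. ~([](<>~(~b | a) -> (b | c)) -> ([]<>~(~b | a) -> [](b | c))), w0
3. ~(b -> a), w0
4. [](<>~(~b | a) -> (b | c)), w0
5. ~([]<>~(~b | a) -> [](b | c)), w0
6. b, w0
7. ~a, w0
8. []<>~(~b | a), w0
9. ~[](b | c), w0
10. ~(b | c), w1
11. ~b, w1
12. ~c, w1
13. <>~(~b | a) -> (b | c), w1
14. <>~(~b | a), w1
15. ~<>~(~b | a), w1
16. ~(~b | a), w2
17. b, w2
18. ~a, w2
19. ~b | a, w2
20. a, w2
Accessibility: w0Rw1, w1Rw2
Branch closes: a and ~a both at w2.
Every branch closes; the branch above is one of them.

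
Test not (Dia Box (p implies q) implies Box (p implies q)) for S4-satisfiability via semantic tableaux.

1. not (Dia Box (p implies q) implies Box (p implies q)), w0
2. Dia Box (p implies q), w0
3. not Box (p implies q), w0
4. Box (p implies q), w1
5. p implies q, w1
6. q, w1
7. not (p implies q), w2
8. p, w2
9. not q, w2
Accessibility: w0Rw0, w0Rw1, w0Rw2, w1Rw1, w2Rw2

Satisfiable (open branch found)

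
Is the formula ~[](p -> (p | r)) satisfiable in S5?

Unsatisfiable

1. ~[](p -> (p | r)), 0
2. ~(p -> (p | r)), 1
3. p, 1
4. ~(p | r), 1
5. ~p, 1
6. ~r, 1
Accessibility: 0R0, 0R1, 1R0, 1R1
Branch closes: p and ~p both at 1.
(One branch shown.) All branches close.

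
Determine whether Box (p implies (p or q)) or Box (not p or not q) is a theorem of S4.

Tableau for the negation not (Box (p implies (p or q)) or Box (not p or not q)):
1. not (Box (p implies (p or q)) or Box (not p or not q)), u
2. not Box (p implies (p or q)), u
3. not Box (not p or not q), u
4. not (p implies (p or q)), v
5. p, v
6. not (p or q), v
7. not p, v
8. not q, v
Accessibility: uRu, uRv, vRv
Branch closes: p and not p both at v.
All branches of the negation close; one closing branch shown above.

Valid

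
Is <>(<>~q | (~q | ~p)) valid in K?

No, not valid

Tableau for the negation ~<>(<>~q | (~q | ~p)):
1. ~<>(<>~q | (~q | ~p)), w0
The negation has an open branch (countermodel exists).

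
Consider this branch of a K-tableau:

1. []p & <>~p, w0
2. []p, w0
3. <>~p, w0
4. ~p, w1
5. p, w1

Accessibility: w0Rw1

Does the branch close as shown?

Closed

Both p and ~p appear at w1.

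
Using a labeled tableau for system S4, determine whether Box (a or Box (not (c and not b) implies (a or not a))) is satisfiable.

1. Box (a or Box (not (c and not b) implies (a or not a))), u
2. a or Box (not (c and not b) implies (a or not a)), u
3. Box (not (c and not b) implies (a or not a)), u
4. not (c and not b) implies (a or not a), u
5. a or not a, u
6. not a, u
Accessibility: uRu

Satisfiable (open branch found)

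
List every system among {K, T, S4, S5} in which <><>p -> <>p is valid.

S4-tableau for the negation ~(<><>p -> <>p):
1. ~(<><>p -> <>p), w0
2. <><>p, w0
3. ~<>p, w0
4. ~p, w0
5. <>p, w1
6. ~p, w1
7. p, w2
8. ~p, w2
Accessibility: w0Rw0, w0Rw1, w0Rw2, w1Rw1, w1Rw2, w2Rw2
Branch closes: p and ~p both at w2.
Every branch closes (one shown): valid in S4, hence also in S5 (every theorem of S4 is a theorem of S5).
T-tableau for the negation ~(<><>p -> <>p):
1. ~(<><>p -> <>p), w0
2. <><>p, w0
3. ~<>p, w0
4. ~p, w0
5. <>p, w1
6. ~p, w1
7. p, w2
Accessibility: w0Rw0, w0Rw1, w1Rw1, w1Rw2, w2Rw2
Complete open branch: countermodel on a T-frame, so not valid in T, nor in K (the same frame is also a K-frame).

S4, S5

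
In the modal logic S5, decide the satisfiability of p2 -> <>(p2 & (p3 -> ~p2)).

Satisfiable (open branch found)

1. p2 -> <>(p2 & (p3 -> ~p2)), 0
2. <>(p2 & (p3 -> ~p2)), 0   [->-rule on 1 (branches; this branch)]
3. p2 & (p3 -> ~p2), 1   [<>-rule on 2: fresh world 1, 0R1]
4. p2, 1   [&-rule on 3]
5. p3 -> ~p2, 1   [&-rule on 3]
6. ~p3, 1   [->-rule on 5 (branches; this branch)]
Accessibility: 0R0, 0R1, 1R0, 1R1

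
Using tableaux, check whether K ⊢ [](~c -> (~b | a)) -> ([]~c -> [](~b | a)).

Yes, valid

Tableau for the negation ~([](~c -> (~b | a)) -> ([]~c -> [](~b | a))):
1. ~([](~c -> (~b | a)) -> ([]~c -> [](~b | a))), 0
2. [](~c -> (~b | a)), 0
3. ~([]~c -> [](~b | a)), 0
4. []~c, 0
5. ~[](~b | a), 0
6. ~(~b | a), 1
7. b, 1
8. ~a, 1
9. ~c -> (~b | a), 1
10. ~c, 1
11. ~b | a, 1
12. a, 1
Accessibility: 0R1
Branch closes: a and ~a both at 1.
All branches of the negation close; one closing branch shown above.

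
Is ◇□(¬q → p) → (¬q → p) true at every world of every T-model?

Tableau for the negation ¬(◇□(¬q → p) → (¬q → p)):
1. ¬(◇□(¬q → p) → (¬q → p)), 0
2. ◇□(¬q → p), 0
3. ¬(¬q → p), 0
4. ¬q, 0
5. ¬p, 0
6. □(¬q → p), 1
7. ¬q → p, 1
8. p, 1
Accessibility: 0R0, 0R1, 1R1
The negation has an open branch (countermodel exists).

No, not valid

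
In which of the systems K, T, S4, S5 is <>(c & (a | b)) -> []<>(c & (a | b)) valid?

S5-tableau for the negation ~(<>(c & (a | b)) -> []<>(c & (a | b))):
1. ~(<>(c & (a | b)) -> []<>(c & (a | b))), w0
2. <>(c & (a | b)), w0
3. ~[]<>(c & (a | b)), w0
4. c & (a | b), w1
5. c, w1
6. a | b, w1
7. b, w1
8. ~<>(c & (a | b)), w2
9. ~(c & (a | b)), w0
10. ~(c & (a | b)), w1
11. ~(c & (a | b)), w2
12. ~(a | b), w0
13. ~a, w0
14. ~b, w0
15. ~(a | b), w1
16. ~a, w1
17. ~b, w1
Accessibility: w0Rw0, w0Rw1, w0Rw2, w1Rw0, w1Rw1, w1Rw2, w2Rw0, w2Rw1, w2Rw2
Branch closes: b and ~b both at w1.
Every branch closes (one shown): valid in S5.
S4-tableau for the negation ~(<>(c & (a | b)) -> []<>(c & (a | b))):
1. ~(<>(c & (a | b)) -> []<>(c & (a | b))), w0
2. <>(c & (a | b)), w0
3. ~[]<>(c & (a | b)), w0
4. c & (a | b), w1
5. c, w1
6. a | b, w1
7. b, w1
8. ~<>(c & (a | b)), w2
9. ~(c & (a | b)), w2
10. ~(a | b), w2
11. ~a, w2
12. ~b, w2
Accessibility: w0Rw0, w0Rw1, w0Rw2, w1Rw1, w2Rw2
Complete open branch: countermodel on an S4-frame, so not valid in S4, nor in K, T (the same frame is also a K-frame and a T-frame).

S5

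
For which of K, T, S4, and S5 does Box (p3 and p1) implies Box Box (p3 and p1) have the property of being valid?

S4, S5

T-tableau for the negation not (Box (p3 and p1) implies Box Box (p3 and p1)):
1. not (Box (p3 and p1) implies Box Box (p3 and p1)), u
2. Box (p3 and p1), u
3. not Box Box (p3 and p1), u
4. p3 and p1, u
5. p3, u
6. p1, u
7. not Box (p3 and p1), v
8. p3 and p1, v
9. p3, v
10. p1, v
11. not (p3 and p1), w
12. not p1, w
Accessibility: uRu, uRv, vRv, vRw, wRw
Complete open branch: countermodel on a T-frame, so not valid in T, nor in K (the same frame is also a K-frame).
S4-tableau for the negation not (Box (p3 and p1) implies Box Box (p3 and p1)):
1. not (Box (p3 and p1) implies Box Box (p3 and p1)), u
2. Box (p3 and p1), u
3. not Box Box (p3 and p1), u
4. p3 and p1, u
5. p3, u
6. p1, u
7. not Box (p3 and p1), v
8. p3 and p1, v
9. p3, v
10. p1, v
11. not (p3 and p1), w
12. p3 and p1, w
13. p3, w
14. p1, w
15. not p1, w
Accessibility: uRu, uRv, uRw, vRv, vRw, wRw
Branch closes: p1 and not p1 both at w.
Every branch closes (one shown): valid in S4, hence also in S5 (every theorem of S4 is a theorem of S5).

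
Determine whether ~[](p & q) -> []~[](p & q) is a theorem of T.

No, not valid

Tableau for the negation ~(~[](p & q) -> []~[](p & q)):
1. ~(~[](p & q) -> []~[](p & q)), u
2. ~[](p & q), u
3. ~[]~[](p & q), u
4. ~(p & q), v
5. ~q, v
6. [](p & q), w
7. p & q, w
8. p, w
9. q, w
Accessibility: uRu, uRv, uRw, vRv, wRw
The negation has an open branch (countermodel exists).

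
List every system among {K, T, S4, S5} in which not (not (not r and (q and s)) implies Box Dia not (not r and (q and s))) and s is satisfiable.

S5-tableau for the formula:
1. not (not (not r and (q and s)) implies Box Dia not (not r and (q and s))) and s, w0
2. not (not (not r and (q and s)) implies Box Dia not (not r and (q and s))), w0
3. s, w0
4. not (not r and (q and s)), w0
5. not Box Dia not (not r and (q and s)), w0
6. not (q and s), w0
7. not q, w0
8. not Dia not (not r and (q and s)), w1
9. not r and (q and s), w0
10. not r, w0
11. q and s, w0
12. q, w0
Accessibility: w0Rw0, w0Rw1, w1Rw0, w1Rw1
Branch closes: q and not q both at w0.
Every branch closes (one shown): unsatisfiable in S5.
S4-tableau for the formula:
1. not (not (not r and (q and s)) implies Box Dia not (not r and (q and s))) and s, w0
2. not (not (not r and (q and s)) implies Box Dia not (not r and (q and s))), w0
3. s, w0
4. not (not r and (q and s)), w0
5. not Box Dia not (not r and (q and s)), w0
6. not (q and s), w0
7. not q, w0
8. not Dia not (not r and (q and s)), w1
9. not r and (q and s), w1
10. not r, w1
11. q and s, w1
12. q, w1
13. s, w1
Accessibility: w0Rw0, w0Rw1, w1Rw1
Complete open branch: satisfiable in S4, hence also in K, T (this S4-model is also a K-model and a T-model).

K, T, S4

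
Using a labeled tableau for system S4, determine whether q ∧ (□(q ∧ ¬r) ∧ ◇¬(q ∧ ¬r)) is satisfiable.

1. q ∧ (□(q ∧ ¬r) ∧ ◇¬(q ∧ ¬r)), u
2. q, u   [∧-rule on 1]
3. □(q ∧ ¬r) ∧ ◇¬(q ∧ ¬r), u   [∧-rule on 1]
4. □(q ∧ ¬r), u   [∧-rule on 3]
5. ◇¬(q ∧ ¬r), u   [∧-rule on 3]
6. q ∧ ¬r, u   [□-rule on 4 via uRu]
7. ¬r, u   [∧-rule on 6]
8. ¬(q ∧ ¬r), v   [◇-rule on 5: fresh world v, uRv]
9. q ∧ ¬r, v   [□-rule on 4 via uRv]
10. q, v   [∧-rule on 9]
11. ¬r, v   [∧-rule on 9]
12. r, v   [¬∧-rule on 8 (branches; this branch)]
Accessibility: uRu, uRv, vRv
Branch closes: r and ¬r both at v.
All branches of the tableau close; one closing branch shown above.

Unsatisfiable (every branch closes)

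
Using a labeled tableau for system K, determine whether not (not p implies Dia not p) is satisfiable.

Satisfiable

1. not (not p implies Dia not p), w0
2. not p, w0
3. not Dia not p, w0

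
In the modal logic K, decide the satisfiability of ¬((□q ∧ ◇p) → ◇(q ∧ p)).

Unsatisfiable (every branch closes)

1. ¬((□q ∧ ◇p) → ◇(q ∧ p)), 0
2. □q ∧ ◇p, 0   [¬→-rule on 1]
3. ¬◇(q ∧ p), 0   [¬→-rule on 1]
4. □q, 0   [∧-rule on 2]
5. ◇p, 0   [∧-rule on 2]
6. p, 1   [◇-rule on 5: fresh world 1, 0R1]
7. ¬(q ∧ p), 1   [¬◇-rule on 3 via 0R1]
8. q, 1   [□-rule on 4 via 0R1]
9. ¬p, 1   [¬∧-rule on 7 (branches; this branch)]
Accessibility: 0R1
Branch closes: p and ¬p both at 1.
(One branch shown.) All branches close.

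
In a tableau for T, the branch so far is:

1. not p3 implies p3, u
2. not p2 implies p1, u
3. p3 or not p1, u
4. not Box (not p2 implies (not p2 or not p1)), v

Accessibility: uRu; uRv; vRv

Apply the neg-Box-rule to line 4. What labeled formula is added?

a fresh world w with vRw, and not (not p2 implies (not p2 or not p1)) at w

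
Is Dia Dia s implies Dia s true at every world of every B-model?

Invalid (countermodel exists)

Tableau for the negation not (Dia Dia s implies Dia s):
1. not (Dia Dia s implies Dia s), u
2. Dia Dia s, u   [neg-implies-rule on 1]
3. not Dia s, u   [neg-implies-rule on 1]
4. not s, u   [neg-Dia-rule on 3 via uRu]
5. Dia s, v   [Dia-rule on 2: fresh world v, uRv]
6. not s, v   [neg-Dia-rule on 3 via uRv]
7. s, w   [Dia-rule on 5: fresh world w, vRw]
Accessibility: uRu, uRv, vRu, vRv, vRw, wRv, wRw
The negation has an open branch (countermodel exists).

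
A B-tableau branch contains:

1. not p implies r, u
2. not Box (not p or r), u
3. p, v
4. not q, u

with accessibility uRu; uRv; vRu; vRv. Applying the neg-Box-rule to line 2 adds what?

a fresh world w with uRw, and not (not p or r) at w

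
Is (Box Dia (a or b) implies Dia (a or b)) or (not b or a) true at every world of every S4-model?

Valid in S4

Tableau for the negation not ((Box Dia (a or b) implies Dia (a or b)) or (not b or a)):
1. not ((Box Dia (a or b) implies Dia (a or b)) or (not b or a)), 0
2. not (Box Dia (a or b) implies Dia (a or b)), 0   [neg-or-rule on 1]
3. not (not b or a), 0   [neg-or-rule on 1]
4. Box Dia (a or b), 0   [neg-implies-rule on 2]
5. not Dia (a or b), 0   [neg-implies-rule on 2]
6. b, 0   [neg-or-rule on 3]
7. not a, 0   [neg-or-rule on 3]
8. Dia (a or b), 0   [Box-rule on 4 via 0R0]
9. not (a or b), 0   [neg-Dia-rule on 5 via 0R0]
10. not b, 0   [neg-or-rule on 9]
Accessibility: 0R0
Branch closes: b and not b both at 0.
All branches of the negation close; one closing branch shown above.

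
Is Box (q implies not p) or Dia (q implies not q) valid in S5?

Tableau for the negation not (Box (q implies not p) or Dia (q implies not q)):
1. not (Box (q implies not p) or Dia (q implies not q)), 0
2. not Box (q implies not p), 0
3. not Dia (q implies not q), 0
4. not (q implies not q), 0
5. q, 0
6. not (q implies not p), 1
7. q, 1
8. p, 1
9. not (q implies not q), 1
Accessibility: 0R0, 0R1, 1R0, 1R1
The negation has an open branch (countermodel exists).

No, not valid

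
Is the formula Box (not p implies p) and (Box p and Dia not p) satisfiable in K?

1. Box (not p implies p) and (Box p and Dia not p), 0
2. Box (not p implies p), 0   [and-rule on 1]
3. Box p and Dia not p, 0   [and-rule on 1]
4. Box p, 0   [and-rule on 3]
5. Dia not p, 0   [and-rule on 3]
6. not p, 1   [Dia-rule on 5: fresh world 1, 0R1]
7. not p implies p, 1   [Box-rule on 2 via 0R1]
8. p, 1   [Box-rule on 4 via 0R1]
Accessibility: 0R1
Branch closes: p and not p both at 1.
(One branch shown.) All branches close.

Unsatisfiable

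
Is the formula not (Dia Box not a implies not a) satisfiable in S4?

1. not (Dia Box not a implies not a), 0
2. Dia Box not a, 0   [neg-implies-rule on 1]
3. a, 0   [neg-implies-rule on 1]
4. Box not a, 1   [Dia-rule on 2: fresh world 1, 0R1]
5. not a, 1   [Box-rule on 4 via 1R1]
Accessibility: 0R0, 0R1, 1R1

Satisfiable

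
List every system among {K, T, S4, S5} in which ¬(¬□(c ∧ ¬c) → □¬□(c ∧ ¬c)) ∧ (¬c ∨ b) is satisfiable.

K

K-tableau for the formula:
1. ¬(¬□(c ∧ ¬c) → □¬□(c ∧ ¬c)) ∧ (¬c ∨ b), 0
2. ¬(¬□(c ∧ ¬c) → □¬□(c ∧ ¬c)), 0   [∧-rule on 1]
3. ¬c ∨ b, 0   [∧-rule on 1]
4. ¬□(c ∧ ¬c), 0   [¬→-rule on 2]
5. ¬□¬□(c ∧ ¬c), 0   [¬→-rule on 2]
6. b, 0   [∨-rule on 3 (branches; this branch)]
7. ¬(c ∧ ¬c), 1   [¬□-rule on 4: fresh world 1, 0R1]
8. c, 1   [¬∧-rule on 7 (branches; this branch)]
9. □(c ∧ ¬c), 2   [¬□-rule on 5: fresh world 2, 0R2]
Accessibility: 0R1, 0R2
Complete open branch: satisfiable in K.
T-tableau for the formula:
1. ¬(¬□(c ∧ ¬c) → □¬□(c ∧ ¬c)) ∧ (¬c ∨ b), 0
2. ¬(¬□(c ∧ ¬c) → □¬□(c ∧ ¬c)), 0   [∧-rule on 1]
3. ¬c ∨ b, 0   [∧-rule on 1]
4. ¬□(c ∧ ¬c), 0   [¬→-rule on 2]
5. ¬□¬□(c ∧ ¬c), 0   [¬→-rule on 2]
6. b, 0   [∨-rule on 3 (branches; this branch)]
7. ¬(c ∧ ¬c), 1   [¬□-rule on 4: fresh world 1, 0R1]
8. c, 1   [¬∧-rule on 7 (branches; this branch)]
9. □(c ∧ ¬c), 2   [¬□-rule on 5: fresh world 2, 0R2]
10. c ∧ ¬c, 2   [□-rule on 9 via 2R2]
11. c, 2   [∧-rule on 10]
12. ¬c, 2   [∧-rule on 10]
Accessibility: 0R0, 0R1, 0R2, 1R1, 2R2
Branch closes: c and ¬c both at 2.
Every branch closes (one shown): unsatisfiable in T, hence also in S4, S5 (every S4/S5-frame is a T-frame).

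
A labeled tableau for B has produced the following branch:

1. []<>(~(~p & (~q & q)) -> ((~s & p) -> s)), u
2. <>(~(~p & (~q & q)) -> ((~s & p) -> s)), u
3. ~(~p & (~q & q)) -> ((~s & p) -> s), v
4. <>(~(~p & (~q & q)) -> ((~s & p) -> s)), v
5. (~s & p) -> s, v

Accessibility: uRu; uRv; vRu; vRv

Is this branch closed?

Not closed

No world carries both an atom and its negation.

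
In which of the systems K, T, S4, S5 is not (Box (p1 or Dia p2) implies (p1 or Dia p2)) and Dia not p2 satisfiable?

K

T-tableau for the formula:
1. not (Box (p1 or Dia p2) implies (p1 or Dia p2)) and Dia not p2, w0
2. not (Box (p1 or Dia p2) implies (p1 or Dia p2)), w0
3. Dia not p2, w0
4. Box (p1 or Dia p2), w0
5. not (p1 or Dia p2), w0
6. not p1, w0
7. not Dia p2, w0
8. p1 or Dia p2, w0
9. not p2, w0
10. Dia p2, w0
11. not p2, w1
12. p1 or Dia p2, w1
13. Dia p2, w1
14. p2, w2
15. p1 or Dia p2, w2
16. not p2, w2
Accessibility: w0Rw0, w0Rw1, w0Rw2, w1Rw1, w2Rw2
Branch closes: p2 and not p2 both at w2.
Every branch closes (one shown): unsatisfiable in T, hence also in S4, S5 (every S4/S5-frame is a T-frame).
K-tableau for the formula:
1. not (Box (p1 or Dia p2) implies (p1 or Dia p2)) and Dia not p2, w0
2. not (Box (p1 or Dia p2) implies (p1 or Dia p2)), w0
3. Dia not p2, w0
4. Box (p1 or Dia p2), w0
5. not (p1 or Dia p2), w0
6. not p1, w0
7. not Dia p2, w0
8. not p2, w1
9. p1 or Dia p2, w1
10. Dia p2, w1
11. p2, w2
Accessibility: w0Rw1, w1Rw2
Complete open branch: satisfiable in K.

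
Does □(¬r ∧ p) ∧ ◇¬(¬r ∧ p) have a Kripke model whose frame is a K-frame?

Unsatisfiable

1. □(¬r ∧ p) ∧ ◇¬(¬r ∧ p), 0
2. □(¬r ∧ p), 0
3. ◇¬(¬r ∧ p), 0
4. ¬(¬r ∧ p), 1
5. ¬r ∧ p, 1
6. ¬r, 1
7. p, 1
8. ¬p, 1
Accessibility: 0R1
Branch closes: p and ¬p both at 1.
All branches of the tableau close; one closing branch shown above.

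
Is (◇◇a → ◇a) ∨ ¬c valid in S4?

Valid

Tableau for the negation ¬((◇◇a → ◇a) ∨ ¬c):
1. ¬((◇◇a → ◇a) ∨ ¬c), u
2. ¬(◇◇a → ◇a), u
3. c, u
4. ◇◇a, u
5. ¬◇a, u
6. ¬a, u
7. ◇a, v
8. ¬a, v
9. a, w
10. ¬a, w
Accessibility: uRu, uRv, uRw, vRv, vRw, wRw
Branch closes: a and ¬a both at w.
Every branch of the negation's tableau closes; the branch above is one of them.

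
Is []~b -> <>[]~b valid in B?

Valid

Tableau for the negation ~([]~b -> <>[]~b):
1. ~([]~b -> <>[]~b), w0
2. []~b, w0
3. ~<>[]~b, w0
4. ~b, w0
5. ~[]~b, w0
6. b, w1
7. ~b, w1
Accessibility: w0Rw0, w0Rw1, w1Rw0, w1Rw1
Branch closes: b and ~b both at w1.
Every branch of the negation's tableau closes; the branch above is one of them.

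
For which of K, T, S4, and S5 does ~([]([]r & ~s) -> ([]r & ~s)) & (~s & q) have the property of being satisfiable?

K-tableau for the formula:
1. ~([]([]r & ~s) -> ([]r & ~s)) & (~s & q), w0
2. ~([]([]r & ~s) -> ([]r & ~s)), w0
3. ~s & q, w0
4. []([]r & ~s), w0
5. ~([]r & ~s), w0
6. ~s, w0
7. q, w0
8. ~[]r, w0
9. ~r, w1
10. []r & ~s, w1
11. []r, w1
12. ~s, w1
Accessibility: w0Rw1
Complete open branch: satisfiable in K.
T-tableau for the formula:
1. ~([]([]r & ~s) -> ([]r & ~s)) & (~s & q), w0
2. ~([]([]r & ~s) -> ([]r & ~s)), w0
3. ~s & q, w0
4. []([]r & ~s), w0
5. ~([]r & ~s), w0
6. ~s, w0
7. q, w0
8. []r & ~s, w0
9. []r, w0
10. r, w0
11. ~[]r, w0
12. ~r, w1
13. []r & ~s, w1
14. []r, w1
15. ~s, w1
16. r, w1
Accessibility: w0Rw0, w0Rw1, w1Rw1
Branch closes: r and ~r both at w1.
Every branch closes (one shown): unsatisfiable in T, hence also in S4, S5 (every S4/S5-frame is a T-frame).

K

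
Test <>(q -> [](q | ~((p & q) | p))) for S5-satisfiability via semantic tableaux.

Satisfiable

1. <>(q -> [](q | ~((p & q) | p))), 0
2. q -> [](q | ~((p & q) | p)), 1
3. [](q | ~((p & q) | p)), 1
4. q | ~((p & q) | p), 0
5. q | ~((p & q) | p), 1
6. ~((p & q) | p), 0
7. ~(p & q), 0
8. ~p, 0
9. ~((p & q) | p), 1
10. ~(p & q), 1
11. ~p, 1
12. ~q, 0
13. ~q, 1
Accessibility: 0R0, 0R1, 1R0, 1R1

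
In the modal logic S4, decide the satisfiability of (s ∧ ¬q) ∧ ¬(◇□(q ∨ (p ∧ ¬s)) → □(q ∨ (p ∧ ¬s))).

1. (s ∧ ¬q) ∧ ¬(◇□(q ∨ (p ∧ ¬s)) → □(q ∨ (p ∧ ¬s))), u
2. s ∧ ¬q, u
3. ¬(◇□(q ∨ (p ∧ ¬s)) → □(q ∨ (p ∧ ¬s))), u
4. s, u
5. ¬q, u
6. ◇□(q ∨ (p ∧ ¬s)), u
7. ¬□(q ∨ (p ∧ ¬s)), u
8. □(q ∨ (p ∧ ¬s)), v
9. q ∨ (p ∧ ¬s), v
10. p ∧ ¬s, v
11. p, v
12. ¬s, v
13. ¬(q ∨ (p ∧ ¬s)), w
14. ¬q, w
15. ¬(p ∧ ¬s), w
16. s, w
Accessibility: uRu, uRv, uRw, vRv, wRw

Satisfiable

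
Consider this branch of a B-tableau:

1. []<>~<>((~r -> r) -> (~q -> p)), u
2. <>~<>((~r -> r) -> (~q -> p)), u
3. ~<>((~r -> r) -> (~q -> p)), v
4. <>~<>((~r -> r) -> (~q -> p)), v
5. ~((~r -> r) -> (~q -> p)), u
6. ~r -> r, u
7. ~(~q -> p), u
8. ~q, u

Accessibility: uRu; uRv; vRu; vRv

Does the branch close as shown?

No atom appears with both signs at the same world.

No, open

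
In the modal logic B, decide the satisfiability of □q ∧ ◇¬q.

No, unsatisfiable

1. □q ∧ ◇¬q, w0
2. □q, w0   [∧-rule on 1]
3. ◇¬q, w0   [∧-rule on 1]
4. q, w0   [□-rule on 2 via w0Rw0]
5. ¬q, w1   [◇-rule on 3: fresh world w1, w0Rw1]
6. q, w1   [□-rule on 2 via w0Rw1]
Accessibility: w0Rw0, w0Rw1, w1Rw0, w1Rw1
Branch closes: q and ¬q both at w1.
Every branch closes; the branch above is one of them.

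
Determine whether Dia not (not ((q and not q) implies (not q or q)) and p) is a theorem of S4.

Valid in S4

Tableau for the negation not Dia not (not ((q and not q) implies (not q or q)) and p):
1. not Dia not (not ((q and not q) implies (not q or q)) and p), w0
2. not ((q and not q) implies (not q or q)) and p, w0
3. not ((q and not q) implies (not q or q)), w0
4. p, w0
5. q and not q, w0
6. not (not q or q), w0
7. q, w0
8. not q, w0
Accessibility: w0Rw0
Branch closes: q and not q both at w0.
All branches of the negation close; one closing branch shown above.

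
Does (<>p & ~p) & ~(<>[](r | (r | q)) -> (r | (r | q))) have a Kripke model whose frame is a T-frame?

Satisfiable

1. (<>p & ~p) & ~(<>[](r | (r | q)) -> (r | (r | q))), 0
2. <>p & ~p, 0   [&-rule on 1]
3. ~(<>[](r | (r | q)) -> (r | (r | q))), 0   [&-rule on 1]
4. <>p, 0   [&-rule on 2]
5. ~p, 0   [&-rule on 2]
6. <>[](r | (r | q)), 0   [~->-rule on 3]
7. ~(r | (r | q)), 0   [~->-rule on 3]
8. ~r, 0   [~|-rule on 7]
9. ~(r | q), 0   [~|-rule on 7]
10. ~q, 0   [~|-rule on 9]
11. p, 1   [<>-rule on 4: fresh world 1, 0R1]
12. [](r | (r | q)), 2   [<>-rule on 6: fresh world 2, 0R2]
13. r | (r | q), 2   [[]-rule on 12 via 2R2]
14. r | q, 2   [|-rule on 13 (branches; this branch)]
15. q, 2   [|-rule on 14 (branches; this branch)]
Accessibility: 0R0, 0R1, 0R2, 1R1, 2R2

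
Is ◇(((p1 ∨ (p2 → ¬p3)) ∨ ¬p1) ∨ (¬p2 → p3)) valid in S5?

Tableau for the negation ¬◇(((p1 ∨ (p2 → ¬p3)) ∨ ¬p1) ∨ (¬p2 → p3)):
1. ¬◇(((p1 ∨ (p2 → ¬p3)) ∨ ¬p1) ∨ (¬p2 → p3)), u
2. ¬(((p1 ∨ (p2 → ¬p3)) ∨ ¬p1) ∨ (¬p2 → p3)), u   [¬◇-rule on 1 via uRu]
3. ¬((p1 ∨ (p2 → ¬p3)) ∨ ¬p1), u   [¬∨-rule on 2]
4. ¬(¬p2 → p3), u   [¬∨-rule on 2]
5. ¬(p1 ∨ (p2 → ¬p3)), u   [¬∨-rule on 3]
6. p1, u   [¬∨-rule on 3]
7. ¬p2, u   [¬→-rule on 4]
8. ¬p3, u   [¬→-rule on 4]
9. ¬p1, u   [¬∨-rule on 5]
10. ¬(p2 → ¬p3), u   [¬∨-rule on 5]
Accessibility: uRu
Branch closes: p1 and ¬p1 both at u.
All branches of the negation close; one closing branch shown above.

Yes, valid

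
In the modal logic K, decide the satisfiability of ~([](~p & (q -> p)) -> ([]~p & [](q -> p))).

No, unsatisfiable

1. ~([](~p & (q -> p)) -> ([]~p & [](q -> p))), u
2. [](~p & (q -> p)), u
3. ~([]~p & [](q -> p)), u
4. ~[](q -> p), u
5. ~(q -> p), v
6. q, v
7. ~p, v
8. ~p & (q -> p), v
9. q -> p, v
10. p, v
Accessibility: uRv
Branch closes: p and ~p both at v.
All branches of the tableau close; one closing branch shown above.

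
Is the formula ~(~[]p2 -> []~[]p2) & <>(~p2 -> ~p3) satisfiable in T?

1. ~(~[]p2 -> []~[]p2) & <>(~p2 -> ~p3), w0
2. ~(~[]p2 -> []~[]p2), w0   [&-rule on 1]
3. <>(~p2 -> ~p3), w0   [&-rule on 1]
4. ~[]p2, w0   [~->-rule on 2]
5. ~[]~[]p2, w0   [~->-rule on 2]
6. ~p2 -> ~p3, w1   [<>-rule on 3: fresh world w1, w0Rw1]
7. ~p3, w1   [->-rule on 6 (branches; this branch)]
8. ~p2, w2   [~[]-rule on 4: fresh world w2, w0Rw2]
9. []p2, w3   [~[]-rule on 5: fresh world w3, w0Rw3]
10. p2, w3   [[]-rule on 9 via w3Rw3]
Accessibility: w0Rw0, w0Rw1, w0Rw2, w0Rw3, w1Rw1, w2Rw2, w3Rw3

Satisfiable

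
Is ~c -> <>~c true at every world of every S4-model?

Tableau for the negation ~(~c -> <>~c):
1. ~(~c -> <>~c), w0
2. ~c, w0
3. ~<>~c, w0
4. c, w0
Accessibility: w0Rw0
Branch closes: c and ~c both at w0.
All branches of the negation close; one closing branch shown above.

Valid in S4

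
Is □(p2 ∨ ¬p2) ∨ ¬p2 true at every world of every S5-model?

Yes, valid

Tableau for the negation ¬(□(p2 ∨ ¬p2) ∨ ¬p2):
1. ¬(□(p2 ∨ ¬p2) ∨ ¬p2), w0
2. ¬□(p2 ∨ ¬p2), w0   [¬∨-rule on 1]
3. p2, w0   [¬∨-rule on 1]
4. ¬(p2 ∨ ¬p2), w1   [¬□-rule on 2: fresh world w1, w0Rw1]
5. ¬p2, w1   [¬∨-rule on 4]
6. p2, w1   [¬∨-rule on 4]
Accessibility: w0Rw0, w0Rw1, w1Rw0, w1Rw1
Branch closes: p2 and ¬p2 both at w1.
Every branch of the negation's tableau closes; the branch above is one of them.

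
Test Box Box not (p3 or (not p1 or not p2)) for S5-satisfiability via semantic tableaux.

1. Box Box not (p3 or (not p1 or not p2)), 0
2. Box not (p3 or (not p1 or not p2)), 0
3. not (p3 or (not p1 or not p2)), 0
4. not p3, 0
5. not (not p1 or not p2), 0
6. p1, 0
7. p2, 0
Accessibility: 0R0

Satisfiable (open branch found)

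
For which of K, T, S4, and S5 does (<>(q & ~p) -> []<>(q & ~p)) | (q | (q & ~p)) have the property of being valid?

S5-tableau for the negation ~((<>(q & ~p) -> []<>(q & ~p)) | (q | (q & ~p))):
1. ~((<>(q & ~p) -> []<>(q & ~p)) | (q | (q & ~p))), w0
2. ~(<>(q & ~p) -> []<>(q & ~p)), w0
3. ~(q | (q & ~p)), w0
4. <>(q & ~p), w0
5. ~[]<>(q & ~p), w0
6. ~q, w0
7. ~(q & ~p), w0
8. p, w0
9. q & ~p, w1
10. q, w1
11. ~p, w1
12. ~<>(q & ~p), w2
13. ~(q & ~p), w1
14. ~(q & ~p), w2
15. p, w1
Accessibility: w0Rw0, w0Rw1, w0Rw2, w1Rw0, w1Rw1, w1Rw2, w2Rw0, w2Rw1, w2Rw2
Branch closes: p and ~p both at w1.
Every branch closes (one shown): valid in S5.
S4-tableau for the negation ~((<>(q & ~p) -> []<>(q & ~p)) | (q | (q & ~p))):
1. ~((<>(q & ~p) -> []<>(q & ~p)) | (q | (q & ~p))), w0
2. ~(<>(q & ~p) -> []<>(q & ~p)), w0
3. ~(q | (q & ~p)), w0
4. <>(q & ~p), w0
5. ~[]<>(q & ~p), w0
6. ~q, w0
7. ~(q & ~p), w0
8. p, w0
9. q & ~p, w1
10. q, w1
11. ~p, w1
12. ~<>(q & ~p), w2
13. ~(q & ~p), w2
14. p, w2
Accessibility: w0Rw0, w0Rw1, w0Rw2, w1Rw1, w2Rw2
Complete open branch: countermodel on an S4-frame, so not valid in S4, nor in K, T (the same frame is also a K-frame and a T-frame).

S5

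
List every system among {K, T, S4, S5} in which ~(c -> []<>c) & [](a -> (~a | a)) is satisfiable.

S4-tableau for the formula:
1. ~(c -> []<>c) & [](a -> (~a | a)), w0
2. ~(c -> []<>c), w0   [&-rule on 1]
3. [](a -> (~a | a)), w0   [&-rule on 1]
4. c, w0   [~->-rule on 2]
5. ~[]<>c, w0   [~->-rule on 2]
6. a -> (~a | a), w0   [[]-rule on 3 via w0Rw0]
7. ~a | a, w0   [->-rule on 6 (branches; this branch)]
8. a, w0   [|-rule on 7 (branches; this branch)]
9. ~<>c, w1   [~[]-rule on 5: fresh world w1, w0Rw1]
10. a -> (~a | a), w1   [[]-rule on 3 via w0Rw1]
11. ~c, w1   [~<>-rule on 9 via w1Rw1]
12. ~a | a, w1   [->-rule on 10 (branches; this branch)]
13. a, w1   [|-rule on 12 (branches; this branch)]
Accessibility: w0Rw0, w0Rw1, w1Rw1
Complete open branch: satisfiable in S4, hence also in K, T (this S4-model is also a K-model and a T-model).
S5-tableau for the formula:
1. ~(c -> []<>c) & [](a -> (~a | a)), w0
2. ~(c -> []<>c), w0   [&-rule on 1]
3. [](a -> (~a | a)), w0   [&-rule on 1]
4. c, w0   [~->-rule on 2]
5. ~[]<>c, w0   [~->-rule on 2]
6. a -> (~a | a), w0   [[]-rule on 3 via w0Rw0]
7. ~a | a, w0   [->-rule on 6 (branches; this branch)]
8. a, w0   [|-rule on 7 (branches; this branch)]
9. ~<>c, w1   [~[]-rule on 5: fresh world w1, w0Rw1]
10. a -> (~a | a), w1   [[]-rule on 3 via w0Rw1]
11. ~c, w0   [~<>-rule on 9 via w1Rw0]
Accessibility: w0Rw0, w0Rw1, w1Rw0, w1Rw1
Branch closes: c and ~c both at w0.
Every branch closes (one shown): unsatisfiable in S5.

K, T, S4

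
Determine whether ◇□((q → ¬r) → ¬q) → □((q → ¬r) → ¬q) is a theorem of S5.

Tableau for the negation ¬(◇□((q → ¬r) → ¬q) → □((q → ¬r) → ¬q)):
1. ¬(◇□((q → ¬r) → ¬q) → □((q → ¬r) → ¬q)), w0
2. ◇□((q → ¬r) → ¬q), w0
3. ¬□((q → ¬r) → ¬q), w0
4. □((q → ¬r) → ¬q), w1
5. (q → ¬r) → ¬q, w0
6. (q → ¬r) → ¬q, w1
7. ¬(q → ¬r), w0
8. q, w0
9. r, w0
10. ¬(q → ¬r), w1
11. q, w1
12. r, w1
13. ¬((q → ¬r) → ¬q), w2
14. q → ¬r, w2
15. q, w2
16. (q → ¬r) → ¬q, w2
17. ¬r, w2
18. ¬(q → ¬r), w2
19. r, w2
Accessibility: w0Rw0, w0Rw1, w0Rw2, w1Rw0, w1Rw1, w1Rw2, w2Rw0, w2Rw1, w2Rw2
Branch closes: r and ¬r both at w2.
Every branch of the negation's tableau closes; the branch above is one of them.

Yes, valid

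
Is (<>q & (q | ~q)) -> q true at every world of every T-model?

Invalid (countermodel exists)

Tableau for the negation ~((<>q & (q | ~q)) -> q):
1. ~((<>q & (q | ~q)) -> q), w0
2. <>q & (q | ~q), w0
3. ~q, w0
4. <>q, w0
5. q | ~q, w0
6. q, w1
Accessibility: w0Rw0, w0Rw1, w1Rw1
The negation has an open branch (countermodel exists).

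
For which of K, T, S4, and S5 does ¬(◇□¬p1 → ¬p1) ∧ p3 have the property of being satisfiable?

S4-tableau for the formula:
1. ¬(◇□¬p1 → ¬p1) ∧ p3, w0
2. ¬(◇□¬p1 → ¬p1), w0   [∧-rule on 1]
3. p3, w0   [∧-rule on 1]
4. ◇□¬p1, w0   [¬→-rule on 2]
5. p1, w0   [¬→-rule on 2]
6. □¬p1, w1   [◇-rule on 4: fresh world w1, w0Rw1]
7. ¬p1, w1   [□-rule on 6 via w1Rw1]
Accessibility: w0Rw0, w0Rw1, w1Rw1
Complete open branch: satisfiable in S4, hence also in K, T (this S4-model is also a K-model and a T-model).
S5-tableau for the formula:
1. ¬(◇□¬p1 → ¬p1) ∧ p3, w0
2. ¬(◇□¬p1 → ¬p1), w0   [∧-rule on 1]
3. p3, w0   [∧-rule on 1]
4. ◇□¬p1, w0   [¬→-rule on 2]
5. p1, w0   [¬→-rule on 2]
6. □¬p1, w1   [◇-rule on 4: fresh world w1, w0Rw1]
7. ¬p1, w0   [□-rule on 6 via w1Rw0]
Accessibility: w0Rw0, w0Rw1, w1Rw0, w1Rw1
Branch closes: p1 and ¬p1 both at w0.
Every branch closes (one shown): unsatisfiable in S5.

K, T, S4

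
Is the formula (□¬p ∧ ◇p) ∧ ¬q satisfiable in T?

1. (□¬p ∧ ◇p) ∧ ¬q, u
2. □¬p ∧ ◇p, u   [∧-rule on 1]
3. ¬q, u   [∧-rule on 1]
4. □¬p, u   [∧-rule on 2]
5. ◇p, u   [∧-rule on 2]
6. ¬p, u   [□-rule on 4 via uRu]
7. p, v   [◇-rule on 5: fresh world v, uRv]
8. ¬p, v   [□-rule on 4 via uRv]
Accessibility: uRu, uRv, vRv
Branch closes: p and ¬p both at v.
(One branch shown.) All branches close.

No, unsatisfiable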